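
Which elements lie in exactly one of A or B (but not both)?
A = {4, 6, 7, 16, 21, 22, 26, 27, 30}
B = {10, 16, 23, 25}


A △ B = (A \ B) ∪ (B \ A) = elements in exactly one of A or B
A \ B = {4, 6, 7, 21, 22, 26, 27, 30}
B \ A = {10, 23, 25}
A △ B = {4, 6, 7, 10, 21, 22, 23, 25, 26, 27, 30}

A △ B = {4, 6, 7, 10, 21, 22, 23, 25, 26, 27, 30}


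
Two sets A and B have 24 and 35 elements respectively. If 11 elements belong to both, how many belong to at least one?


|A ∪ B| = |A| + |B| - |A ∩ B|
= 24 + 35 - 11
= 48

|A ∪ B| = 48


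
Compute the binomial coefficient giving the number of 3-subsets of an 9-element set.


C(n,k) = n! / (k!(n-k)!)
C(9,3) = 9! / (3!6!)
= 84

C(9,3) = 84


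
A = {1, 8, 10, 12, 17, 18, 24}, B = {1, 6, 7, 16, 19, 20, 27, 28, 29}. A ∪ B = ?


A ∪ B = all elements in A or B (or both)
A = {1, 8, 10, 12, 17, 18, 24}
B = {1, 6, 7, 16, 19, 20, 27, 28, 29}
A ∪ B = {1, 6, 7, 8, 10, 12, 16, 17, 18, 19, 20, 24, 27, 28, 29}

A ∪ B = {1, 6, 7, 8, 10, 12, 16, 17, 18, 19, 20, 24, 27, 28, 29}


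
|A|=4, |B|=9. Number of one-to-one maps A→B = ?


An injection sends each of |A| = 4 inputs to a distinct output in B.
# injections = |B|·(|B|-1)·…·(|B|-|A|+1) = 9! / (9 - 4)!
= 9 × 8 × 7 × 6
= 3024

Number of injections = 3024


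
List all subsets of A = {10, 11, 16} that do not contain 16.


A subset of A that omits 16 is a subset of A \ {16}, so there are 2^(n-1) = 2^2 = 4 of them.
Subsets excluding 16: ∅, {10}, {11}, {10, 11}

Subsets excluding 16 (4 total): ∅, {10}, {11}, {10, 11}


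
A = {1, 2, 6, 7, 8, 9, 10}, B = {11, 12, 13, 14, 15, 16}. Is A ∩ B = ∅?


Disjoint means A ∩ B = ∅.
A ∩ B = ∅
A ∩ B = ∅, so A and B are disjoint.

Yes, A and B are disjoint


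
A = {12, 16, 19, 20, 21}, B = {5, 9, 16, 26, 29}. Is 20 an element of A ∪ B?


A = {12, 16, 19, 20, 21}, B = {5, 9, 16, 26, 29}
A ∪ B = all elements in A or B
A ∪ B = {5, 9, 12, 16, 19, 20, 21, 26, 29}
Checking if 20 ∈ A ∪ B
20 is in A ∪ B → True

20 ∈ A ∪ B


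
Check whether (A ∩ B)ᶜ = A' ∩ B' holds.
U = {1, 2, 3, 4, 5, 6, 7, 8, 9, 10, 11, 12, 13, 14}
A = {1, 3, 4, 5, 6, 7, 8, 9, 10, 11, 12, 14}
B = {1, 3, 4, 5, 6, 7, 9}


LHS: A ∩ B = {1, 3, 4, 5, 6, 7, 9}
(A ∩ B)' = U \ (A ∩ B) = {2, 8, 10, 11, 12, 13, 14}
A' = {2, 13}, B' = {2, 8, 10, 11, 12, 13, 14}
Claimed RHS: A' ∩ B' = {2, 13}
Identity is INVALID: LHS = {2, 8, 10, 11, 12, 13, 14} but the RHS claimed here equals {2, 13}. The correct form is (A ∩ B)' = A' ∪ B'.

Identity is invalid: (A ∩ B)' = {2, 8, 10, 11, 12, 13, 14} but A' ∩ B' = {2, 13}. The correct De Morgan law is (A ∩ B)' = A' ∪ B'.


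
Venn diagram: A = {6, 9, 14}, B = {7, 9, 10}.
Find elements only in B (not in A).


A = {6, 9, 14}
B = {7, 9, 10}
Region: only in B (not in A)
Elements: {7, 10}

Elements only in B (not in A): {7, 10}


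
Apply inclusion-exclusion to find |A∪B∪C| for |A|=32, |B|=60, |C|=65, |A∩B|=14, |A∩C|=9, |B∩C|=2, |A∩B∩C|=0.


|A∪B∪C| = |A|+|B|+|C| - |A∩B|-|A∩C|-|B∩C| + |A∩B∩C|
= 32+60+65 - 14-9-2 + 0
= 157 - 25 + 0
= 132

|A ∪ B ∪ C| = 132


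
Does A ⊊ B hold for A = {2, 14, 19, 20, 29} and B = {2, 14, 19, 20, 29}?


A ⊂ B requires: A ⊆ B AND A ≠ B.
A ⊆ B? Yes
A = B? Yes
A = B, so A is not a PROPER subset.

No, A is not a proper subset of B


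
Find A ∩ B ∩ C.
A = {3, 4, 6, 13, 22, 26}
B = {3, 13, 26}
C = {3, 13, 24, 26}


A ∩ B = {3, 13, 26}
(A ∩ B) ∩ C = {3, 13, 26}

A ∩ B ∩ C = {3, 13, 26}


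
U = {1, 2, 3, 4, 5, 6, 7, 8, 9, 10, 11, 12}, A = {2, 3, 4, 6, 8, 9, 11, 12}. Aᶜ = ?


Aᶜ = U \ A = elements in U but not in A
U = {1, 2, 3, 4, 5, 6, 7, 8, 9, 10, 11, 12}
A = {2, 3, 4, 6, 8, 9, 11, 12}
Aᶜ = {1, 5, 7, 10}

Aᶜ = {1, 5, 7, 10}


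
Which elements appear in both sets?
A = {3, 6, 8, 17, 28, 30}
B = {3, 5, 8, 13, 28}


A ∩ B = elements in both A and B
A = {3, 6, 8, 17, 28, 30}
B = {3, 5, 8, 13, 28}
A ∩ B = {3, 8, 28}

A ∩ B = {3, 8, 28}


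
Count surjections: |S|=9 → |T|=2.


n = |S| = 9, k = |T| = 2. Surjections via inclusion-exclusion:
S(n,k) = Σ(-1)^i × C(k,i) × (k-i)^n, i=0 to k
i=0: (-1)^0×C(2,0)×2^9 = 512
i=1: (-1)^1×C(2,1)×1^9 = -2
i=2: (-1)^2×C(2,2)×0^9 = 0
Total = 510

Number of surjections = 510


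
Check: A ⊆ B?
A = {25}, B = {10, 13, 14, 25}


A ⊆ B means every element of A is in B.
All elements of A are in B.
So A ⊆ B.

Yes, A ⊆ B


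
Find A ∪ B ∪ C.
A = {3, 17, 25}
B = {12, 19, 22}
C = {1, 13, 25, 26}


A ∪ B = {3, 12, 17, 19, 22, 25}
(A ∪ B) ∪ C = {1, 3, 12, 13, 17, 19, 22, 25, 26}

A ∪ B ∪ C = {1, 3, 12, 13, 17, 19, 22, 25, 26}


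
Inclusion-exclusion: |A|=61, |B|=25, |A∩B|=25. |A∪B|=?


|A ∪ B| = |A| + |B| - |A ∩ B|
= 61 + 25 - 25
= 61

|A ∪ B| = 61


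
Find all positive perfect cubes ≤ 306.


Checking each candidate:
Condition: positive perfect cubes ≤ 306
Result = {1, 8, 27, 64, 125, 216}

{1, 8, 27, 64, 125, 216}


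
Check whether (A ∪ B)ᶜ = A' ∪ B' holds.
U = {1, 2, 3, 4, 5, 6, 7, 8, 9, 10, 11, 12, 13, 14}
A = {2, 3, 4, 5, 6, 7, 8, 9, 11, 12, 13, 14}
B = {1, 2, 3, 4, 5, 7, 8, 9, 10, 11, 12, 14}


LHS: A ∪ B = {1, 2, 3, 4, 5, 6, 7, 8, 9, 10, 11, 12, 13, 14}
(A ∪ B)' = U \ (A ∪ B) = ∅
A' = {1, 10}, B' = {6, 13}
Claimed RHS: A' ∪ B' = {1, 6, 10, 13}
Identity is INVALID: LHS = ∅ but the RHS claimed here equals {1, 6, 10, 13}. The correct form is (A ∪ B)' = A' ∩ B'.

Identity is invalid: (A ∪ B)' = ∅ but A' ∪ B' = {1, 6, 10, 13}. The correct De Morgan law is (A ∪ B)' = A' ∩ B'.


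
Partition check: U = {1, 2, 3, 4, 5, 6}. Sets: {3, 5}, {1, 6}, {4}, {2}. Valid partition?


A partition requires: (1) non-empty parts, (2) pairwise disjoint, (3) union = U
Parts: {3, 5}, {1, 6}, {4}, {2}
Union of parts: {1, 2, 3, 4, 5, 6}
U = {1, 2, 3, 4, 5, 6}
All non-empty? True
Pairwise disjoint? True
Covers U? True

Yes, valid partition


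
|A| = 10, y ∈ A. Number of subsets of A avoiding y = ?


Subsets of A avoiding y are subsets of A \ {y}, which has 9 elements.
Count = 2^(n-1) = 2^9
= 512

Number of subsets avoiding y = 512


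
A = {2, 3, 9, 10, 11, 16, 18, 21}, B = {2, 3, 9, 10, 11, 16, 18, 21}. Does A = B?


Two sets are equal iff they have exactly the same elements.
A = {2, 3, 9, 10, 11, 16, 18, 21}
B = {2, 3, 9, 10, 11, 16, 18, 21}
Same elements → A = B

Yes, A = B


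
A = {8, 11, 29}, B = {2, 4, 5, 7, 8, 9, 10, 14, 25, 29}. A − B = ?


A \ B = elements in A but not in B
A = {8, 11, 29}
B = {2, 4, 5, 7, 8, 9, 10, 14, 25, 29}
Remove from A any elements in B
A \ B = {11}

A \ B = {11}


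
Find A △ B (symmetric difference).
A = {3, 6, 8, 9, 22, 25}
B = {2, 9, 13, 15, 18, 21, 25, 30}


A △ B = (A \ B) ∪ (B \ A) = elements in exactly one of A or B
A \ B = {3, 6, 8, 22}
B \ A = {2, 13, 15, 18, 21, 30}
A △ B = {2, 3, 6, 8, 13, 15, 18, 21, 22, 30}

A △ B = {2, 3, 6, 8, 13, 15, 18, 21, 22, 30}


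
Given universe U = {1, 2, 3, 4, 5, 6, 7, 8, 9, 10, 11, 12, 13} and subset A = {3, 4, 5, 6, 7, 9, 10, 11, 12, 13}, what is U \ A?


Aᶜ = U \ A = elements in U but not in A
U = {1, 2, 3, 4, 5, 6, 7, 8, 9, 10, 11, 12, 13}
A = {3, 4, 5, 6, 7, 9, 10, 11, 12, 13}
Aᶜ = {1, 2, 8}

Aᶜ = {1, 2, 8}


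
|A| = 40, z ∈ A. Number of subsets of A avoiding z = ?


Subsets of A avoiding z are subsets of A \ {z}, which has 39 elements.
Count = 2^(n-1) = 2^39
= 549755813888

Number of subsets avoiding z = 549755813888


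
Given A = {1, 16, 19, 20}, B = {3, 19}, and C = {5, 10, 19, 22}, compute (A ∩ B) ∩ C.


A ∩ B = {19}
(A ∩ B) ∩ C = {19}

A ∩ B ∩ C = {19}


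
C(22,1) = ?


C(n,k) = n! / (k!(n-k)!)
C(22,1) = 22! / (1!21!)
= 22

C(22,1) = 22


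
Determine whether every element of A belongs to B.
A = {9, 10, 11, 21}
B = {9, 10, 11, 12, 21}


A ⊆ B means every element of A is in B.
All elements of A are in B.
So A ⊆ B.

Yes, A ⊆ B


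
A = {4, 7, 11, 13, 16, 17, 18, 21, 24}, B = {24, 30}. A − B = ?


A \ B = elements in A but not in B
A = {4, 7, 11, 13, 16, 17, 18, 21, 24}
B = {24, 30}
Remove from A any elements in B
A \ B = {4, 7, 11, 13, 16, 17, 18, 21}

A \ B = {4, 7, 11, 13, 16, 17, 18, 21}


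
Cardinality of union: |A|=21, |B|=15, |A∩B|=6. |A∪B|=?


|A ∪ B| = |A| + |B| - |A ∩ B|
= 21 + 15 - 6
= 30

|A ∪ B| = 30


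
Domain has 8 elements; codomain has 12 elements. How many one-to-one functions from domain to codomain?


An injection sends each of |A| = 8 inputs to a distinct output in B.
# injections = |B|·(|B|-1)·…·(|B|-|A|+1) = 12! / (12 - 8)!
= 12 × 11 × 10 × 9 × 8 × 7 × 6 × 5
= 19958400

Number of injections = 19958400


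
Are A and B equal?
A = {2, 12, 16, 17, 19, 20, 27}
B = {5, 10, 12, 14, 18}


Two sets are equal iff they have exactly the same elements.
A = {2, 12, 16, 17, 19, 20, 27}
B = {5, 10, 12, 14, 18}
Differences: {2, 5, 10, 14, 16, 17, 18, 19, 20, 27}
A ≠ B

No, A ≠ B


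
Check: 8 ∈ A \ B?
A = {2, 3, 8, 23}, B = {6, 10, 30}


A = {2, 3, 8, 23}, B = {6, 10, 30}
A \ B = elements in A but not in B
A \ B = {2, 3, 8, 23}
Checking if 8 ∈ A \ B
8 is in A \ B → True

8 ∈ A \ B


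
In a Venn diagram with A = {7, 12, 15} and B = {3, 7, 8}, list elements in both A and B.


A = {7, 12, 15}
B = {3, 7, 8}
Region: in both A and B
Elements: {7}

Elements in both A and B: {7}


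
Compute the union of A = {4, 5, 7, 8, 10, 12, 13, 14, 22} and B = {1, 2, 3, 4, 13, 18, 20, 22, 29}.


A ∪ B = all elements in A or B (or both)
A = {4, 5, 7, 8, 10, 12, 13, 14, 22}
B = {1, 2, 3, 4, 13, 18, 20, 22, 29}
A ∪ B = {1, 2, 3, 4, 5, 7, 8, 10, 12, 13, 14, 18, 20, 22, 29}

A ∪ B = {1, 2, 3, 4, 5, 7, 8, 10, 12, 13, 14, 18, 20, 22, 29}


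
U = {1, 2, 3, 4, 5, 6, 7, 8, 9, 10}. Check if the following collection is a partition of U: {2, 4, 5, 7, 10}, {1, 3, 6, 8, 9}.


A partition requires: (1) non-empty parts, (2) pairwise disjoint, (3) union = U
Parts: {2, 4, 5, 7, 10}, {1, 3, 6, 8, 9}
Union of parts: {1, 2, 3, 4, 5, 6, 7, 8, 9, 10}
U = {1, 2, 3, 4, 5, 6, 7, 8, 9, 10}
All non-empty? True
Pairwise disjoint? True
Covers U? True

Yes, valid partition


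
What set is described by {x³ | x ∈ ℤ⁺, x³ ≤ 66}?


Checking each candidate:
Condition: positive perfect cubes ≤ 66
Result = {1, 8, 27, 64}

{1, 8, 27, 64}


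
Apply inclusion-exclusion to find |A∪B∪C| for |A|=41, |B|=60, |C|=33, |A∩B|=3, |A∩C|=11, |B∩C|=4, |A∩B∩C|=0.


|A∪B∪C| = |A|+|B|+|C| - |A∩B|-|A∩C|-|B∩C| + |A∩B∩C|
= 41+60+33 - 3-11-4 + 0
= 134 - 18 + 0
= 116

|A ∪ B ∪ C| = 116


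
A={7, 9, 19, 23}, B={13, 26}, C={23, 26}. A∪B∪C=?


A ∪ B = {7, 9, 13, 19, 23, 26}
(A ∪ B) ∪ C = {7, 9, 13, 19, 23, 26}

A ∪ B ∪ C = {7, 9, 13, 19, 23, 26}


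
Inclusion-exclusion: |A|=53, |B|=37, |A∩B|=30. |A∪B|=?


|A ∪ B| = |A| + |B| - |A ∩ B|
= 53 + 37 - 30
= 60

|A ∪ B| = 60


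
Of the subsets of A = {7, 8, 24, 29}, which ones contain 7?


A subset of A contains 7 iff the remaining 3 elements form any subset of A \ {7}.
Count: 2^(n-1) = 2^3 = 8
Subsets containing 7: {7}, {7, 8}, {7, 24}, {7, 29}, {7, 8, 24}, {7, 8, 29}, {7, 24, 29}, {7, 8, 24, 29}

Subsets containing 7 (8 total): {7}, {7, 8}, {7, 24}, {7, 29}, {7, 8, 24}, {7, 8, 29}, {7, 24, 29}, {7, 8, 24, 29}


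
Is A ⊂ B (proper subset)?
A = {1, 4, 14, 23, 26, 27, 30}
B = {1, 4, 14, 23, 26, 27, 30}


A ⊂ B requires: A ⊆ B AND A ≠ B.
A ⊆ B? Yes
A = B? Yes
A = B, so A is not a PROPER subset.

No, A is not a proper subset of B


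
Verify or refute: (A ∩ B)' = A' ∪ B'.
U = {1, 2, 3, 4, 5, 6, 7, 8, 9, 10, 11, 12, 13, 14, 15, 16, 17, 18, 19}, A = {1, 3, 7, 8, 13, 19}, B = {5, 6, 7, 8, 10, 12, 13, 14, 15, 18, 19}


LHS: A ∩ B = {7, 8, 13, 19}
(A ∩ B)' = U \ (A ∩ B) = {1, 2, 3, 4, 5, 6, 9, 10, 11, 12, 14, 15, 16, 17, 18}
A' = {2, 4, 5, 6, 9, 10, 11, 12, 14, 15, 16, 17, 18}, B' = {1, 2, 3, 4, 9, 11, 16, 17}
Claimed RHS: A' ∪ B' = {1, 2, 3, 4, 5, 6, 9, 10, 11, 12, 14, 15, 16, 17, 18}
Identity is VALID: LHS = RHS = {1, 2, 3, 4, 5, 6, 9, 10, 11, 12, 14, 15, 16, 17, 18} ✓

Identity is valid. (A ∩ B)' = A' ∪ B' = {1, 2, 3, 4, 5, 6, 9, 10, 11, 12, 14, 15, 16, 17, 18}


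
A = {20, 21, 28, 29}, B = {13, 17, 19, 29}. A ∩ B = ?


A ∩ B = elements in both A and B
A = {20, 21, 28, 29}
B = {13, 17, 19, 29}
A ∩ B = {29}

A ∩ B = {29}


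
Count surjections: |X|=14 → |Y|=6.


n = |X| = 14, k = |Y| = 6. Surjections via inclusion-exclusion:
S(n,k) = Σ(-1)^i × C(k,i) × (k-i)^n, i=0 to k
i=0: (-1)^0×C(6,0)×6^14 = 78364164096
i=1: (-1)^1×C(6,1)×5^14 = -36621093750
i=2: (-1)^2×C(6,2)×4^14 = 4026531840
i=3: (-1)^3×C(6,3)×3^14 = -95659380
i=4: (-1)^4×C(6,4)×2^14 = 245760
i=5: (-1)^5×C(6,5)×1^14 = -6
i=6: (-1)^6×C(6,6)×0^14 = 0
Total = 45674188560

Number of surjections = 45674188560


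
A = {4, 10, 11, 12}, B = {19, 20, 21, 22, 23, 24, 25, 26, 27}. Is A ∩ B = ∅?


Disjoint means A ∩ B = ∅.
A ∩ B = ∅
A ∩ B = ∅, so A and B are disjoint.

Yes, A and B are disjoint


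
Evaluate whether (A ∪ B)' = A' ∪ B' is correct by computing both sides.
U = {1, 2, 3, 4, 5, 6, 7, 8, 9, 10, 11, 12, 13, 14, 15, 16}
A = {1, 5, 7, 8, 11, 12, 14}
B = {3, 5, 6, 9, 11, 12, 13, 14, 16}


LHS: A ∪ B = {1, 3, 5, 6, 7, 8, 9, 11, 12, 13, 14, 16}
(A ∪ B)' = U \ (A ∪ B) = {2, 4, 10, 15}
A' = {2, 3, 4, 6, 9, 10, 13, 15, 16}, B' = {1, 2, 4, 7, 8, 10, 15}
Claimed RHS: A' ∪ B' = {1, 2, 3, 4, 6, 7, 8, 9, 10, 13, 15, 16}
Identity is INVALID: LHS = {2, 4, 10, 15} but the RHS claimed here equals {1, 2, 3, 4, 6, 7, 8, 9, 10, 13, 15, 16}. The correct form is (A ∪ B)' = A' ∩ B'.

Identity is invalid: (A ∪ B)' = {2, 4, 10, 15} but A' ∪ B' = {1, 2, 3, 4, 6, 7, 8, 9, 10, 13, 15, 16}. The correct De Morgan law is (A ∪ B)' = A' ∩ B'.


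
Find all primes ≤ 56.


Checking each candidate:
Condition: primes ≤ 56
Result = {2, 3, 5, 7, 11, 13, 17, 19, 23, 29, 31, 37, 41, 43, 47, 53}

{2, 3, 5, 7, 11, 13, 17, 19, 23, 29, 31, 37, 41, 43, 47, 53}


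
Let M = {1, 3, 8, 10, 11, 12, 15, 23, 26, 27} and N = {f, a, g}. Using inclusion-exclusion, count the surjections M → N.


n = |M| = 10, k = |N| = 3. Surjections via inclusion-exclusion:
S(n,k) = Σ(-1)^i × C(k,i) × (k-i)^n, i=0 to k
i=0: (-1)^0×C(3,0)×3^10 = 59049
i=1: (-1)^1×C(3,1)×2^10 = -3072
i=2: (-1)^2×C(3,2)×1^10 = 3
i=3: (-1)^3×C(3,3)×0^10 = 0
Total = 55980

Number of surjections = 55980


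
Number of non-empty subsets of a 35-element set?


Total subsets = 2^n = 2^35 = 34359738368
Non-empty subsets exclude the empty set: 2^n - 1
= 34359738368 - 1
= 34359738367

Number of non-empty subsets = 34359738367


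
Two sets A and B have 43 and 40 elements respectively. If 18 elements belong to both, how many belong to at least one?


|A ∪ B| = |A| + |B| - |A ∩ B|
= 43 + 40 - 18
= 65

|A ∪ B| = 65


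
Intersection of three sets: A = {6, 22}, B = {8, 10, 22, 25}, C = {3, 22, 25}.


A ∩ B = {22}
(A ∩ B) ∩ C = {22}

A ∩ B ∩ C = {22}


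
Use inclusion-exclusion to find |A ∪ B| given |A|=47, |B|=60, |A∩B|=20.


|A ∪ B| = |A| + |B| - |A ∩ B|
= 47 + 60 - 20
= 87

|A ∪ B| = 87


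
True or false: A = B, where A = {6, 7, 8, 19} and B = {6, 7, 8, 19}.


Two sets are equal iff they have exactly the same elements.
A = {6, 7, 8, 19}
B = {6, 7, 8, 19}
Same elements → A = B

Yes, A = B


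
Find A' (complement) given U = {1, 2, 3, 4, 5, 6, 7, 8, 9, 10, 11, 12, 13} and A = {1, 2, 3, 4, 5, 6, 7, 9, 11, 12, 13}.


Aᶜ = U \ A = elements in U but not in A
U = {1, 2, 3, 4, 5, 6, 7, 8, 9, 10, 11, 12, 13}
A = {1, 2, 3, 4, 5, 6, 7, 9, 11, 12, 13}
Aᶜ = {8, 10}

Aᶜ = {8, 10}


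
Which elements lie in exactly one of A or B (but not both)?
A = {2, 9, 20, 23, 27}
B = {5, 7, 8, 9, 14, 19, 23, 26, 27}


A △ B = (A \ B) ∪ (B \ A) = elements in exactly one of A or B
A \ B = {2, 20}
B \ A = {5, 7, 8, 14, 19, 26}
A △ B = {2, 5, 7, 8, 14, 19, 20, 26}

A △ B = {2, 5, 7, 8, 14, 19, 20, 26}


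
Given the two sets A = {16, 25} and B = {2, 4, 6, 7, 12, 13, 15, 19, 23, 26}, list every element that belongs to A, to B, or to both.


A ∪ B = all elements in A or B (or both)
A = {16, 25}
B = {2, 4, 6, 7, 12, 13, 15, 19, 23, 26}
A ∪ B = {2, 4, 6, 7, 12, 13, 15, 16, 19, 23, 25, 26}

A ∪ B = {2, 4, 6, 7, 12, 13, 15, 16, 19, 23, 25, 26}


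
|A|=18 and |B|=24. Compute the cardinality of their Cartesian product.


|A × B| = |A| × |B|
= 18 × 24
= 432

|A × B| = 432


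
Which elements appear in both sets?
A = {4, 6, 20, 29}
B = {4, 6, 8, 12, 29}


A ∩ B = elements in both A and B
A = {4, 6, 20, 29}
B = {4, 6, 8, 12, 29}
A ∩ B = {4, 6, 29}

A ∩ B = {4, 6, 29}


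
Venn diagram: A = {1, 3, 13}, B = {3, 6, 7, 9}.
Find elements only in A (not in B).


A = {1, 3, 13}
B = {3, 6, 7, 9}
Region: only in A (not in B)
Elements: {1, 13}

Elements only in A (not in B): {1, 13}


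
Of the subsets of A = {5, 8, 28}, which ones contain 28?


A subset of A contains 28 iff the remaining 2 elements form any subset of A \ {28}.
Count: 2^(n-1) = 2^2 = 4
Subsets containing 28: {28}, {5, 28}, {8, 28}, {5, 8, 28}

Subsets containing 28 (4 total): {28}, {5, 28}, {8, 28}, {5, 8, 28}


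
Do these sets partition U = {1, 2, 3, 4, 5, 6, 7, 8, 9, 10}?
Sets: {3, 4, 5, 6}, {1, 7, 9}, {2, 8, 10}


A partition requires: (1) non-empty parts, (2) pairwise disjoint, (3) union = U
Parts: {3, 4, 5, 6}, {1, 7, 9}, {2, 8, 10}
Union of parts: {1, 2, 3, 4, 5, 6, 7, 8, 9, 10}
U = {1, 2, 3, 4, 5, 6, 7, 8, 9, 10}
All non-empty? True
Pairwise disjoint? True
Covers U? True

Yes, valid partition


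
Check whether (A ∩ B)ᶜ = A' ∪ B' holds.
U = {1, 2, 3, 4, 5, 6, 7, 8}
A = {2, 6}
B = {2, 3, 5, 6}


LHS: A ∩ B = {2, 6}
(A ∩ B)' = U \ (A ∩ B) = {1, 3, 4, 5, 7, 8}
A' = {1, 3, 4, 5, 7, 8}, B' = {1, 4, 7, 8}
Claimed RHS: A' ∪ B' = {1, 3, 4, 5, 7, 8}
Identity is VALID: LHS = RHS = {1, 3, 4, 5, 7, 8} ✓

Identity is valid. (A ∩ B)' = A' ∪ B' = {1, 3, 4, 5, 7, 8}


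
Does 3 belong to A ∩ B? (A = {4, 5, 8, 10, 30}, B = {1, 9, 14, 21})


A = {4, 5, 8, 10, 30}, B = {1, 9, 14, 21}
A ∩ B = elements in both A and B
A ∩ B = ∅
Checking if 3 ∈ A ∩ B
3 is not in A ∩ B → False

3 ∉ A ∩ B


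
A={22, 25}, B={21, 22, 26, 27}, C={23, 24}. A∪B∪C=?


A ∪ B = {21, 22, 25, 26, 27}
(A ∪ B) ∪ C = {21, 22, 23, 24, 25, 26, 27}

A ∪ B ∪ C = {21, 22, 23, 24, 25, 26, 27}


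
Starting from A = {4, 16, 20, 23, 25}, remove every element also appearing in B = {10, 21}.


A \ B = elements in A but not in B
A = {4, 16, 20, 23, 25}
B = {10, 21}
Remove from A any elements in B
A \ B = {4, 16, 20, 23, 25}

A \ B = {4, 16, 20, 23, 25}


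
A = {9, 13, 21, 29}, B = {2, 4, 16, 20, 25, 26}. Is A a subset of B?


A ⊆ B means every element of A is in B.
Elements in A not in B: {9, 13, 21, 29}
So A ⊄ B.

No, A ⊄ B


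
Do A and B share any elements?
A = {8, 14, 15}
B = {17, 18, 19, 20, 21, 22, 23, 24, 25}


Disjoint means A ∩ B = ∅.
A ∩ B = ∅
A ∩ B = ∅, so A and B are disjoint.

No — A and B share no elements (A ∩ B = ∅), so they are disjoint


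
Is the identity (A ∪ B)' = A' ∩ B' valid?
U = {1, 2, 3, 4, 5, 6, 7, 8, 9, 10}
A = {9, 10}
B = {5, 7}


LHS: A ∪ B = {5, 7, 9, 10}
(A ∪ B)' = U \ (A ∪ B) = {1, 2, 3, 4, 6, 8}
A' = {1, 2, 3, 4, 5, 6, 7, 8}, B' = {1, 2, 3, 4, 6, 8, 9, 10}
Claimed RHS: A' ∩ B' = {1, 2, 3, 4, 6, 8}
Identity is VALID: LHS = RHS = {1, 2, 3, 4, 6, 8} ✓

Identity is valid. (A ∪ B)' = A' ∩ B' = {1, 2, 3, 4, 6, 8}


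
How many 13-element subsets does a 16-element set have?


C(n,k) = n! / (k!(n-k)!)
C(16,13) = 16! / (13!3!)
= 560

C(16,13) = 560


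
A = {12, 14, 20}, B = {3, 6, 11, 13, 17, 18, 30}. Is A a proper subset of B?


A ⊂ B requires: A ⊆ B AND A ≠ B.
A ⊆ B? No
A ⊄ B, so A is not a proper subset.

No, A is not a proper subset of B


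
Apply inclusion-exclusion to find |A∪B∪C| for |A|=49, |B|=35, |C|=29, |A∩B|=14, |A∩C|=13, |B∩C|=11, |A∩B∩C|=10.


|A∪B∪C| = |A|+|B|+|C| - |A∩B|-|A∩C|-|B∩C| + |A∩B∩C|
= 49+35+29 - 14-13-11 + 10
= 113 - 38 + 10
= 85

|A ∪ B ∪ C| = 85


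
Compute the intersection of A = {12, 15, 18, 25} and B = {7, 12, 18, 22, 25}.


A ∩ B = elements in both A and B
A = {12, 15, 18, 25}
B = {7, 12, 18, 22, 25}
A ∩ B = {12, 18, 25}

A ∩ B = {12, 18, 25}


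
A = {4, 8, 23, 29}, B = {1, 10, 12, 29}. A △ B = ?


A △ B = (A \ B) ∪ (B \ A) = elements in exactly one of A or B
A \ B = {4, 8, 23}
B \ A = {1, 10, 12}
A △ B = {1, 4, 8, 10, 12, 23}

A △ B = {1, 4, 8, 10, 12, 23}


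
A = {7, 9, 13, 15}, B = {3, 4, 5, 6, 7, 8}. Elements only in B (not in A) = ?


A = {7, 9, 13, 15}
B = {3, 4, 5, 6, 7, 8}
Region: only in B (not in A)
Elements: {3, 4, 5, 6, 8}

Elements only in B (not in A): {3, 4, 5, 6, 8}


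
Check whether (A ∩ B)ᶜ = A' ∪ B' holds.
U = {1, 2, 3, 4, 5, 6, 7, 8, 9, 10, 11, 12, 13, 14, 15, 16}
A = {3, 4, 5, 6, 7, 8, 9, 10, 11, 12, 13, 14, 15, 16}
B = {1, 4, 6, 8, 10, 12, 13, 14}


LHS: A ∩ B = {4, 6, 8, 10, 12, 13, 14}
(A ∩ B)' = U \ (A ∩ B) = {1, 2, 3, 5, 7, 9, 11, 15, 16}
A' = {1, 2}, B' = {2, 3, 5, 7, 9, 11, 15, 16}
Claimed RHS: A' ∪ B' = {1, 2, 3, 5, 7, 9, 11, 15, 16}
Identity is VALID: LHS = RHS = {1, 2, 3, 5, 7, 9, 11, 15, 16} ✓

Identity is valid. (A ∩ B)' = A' ∪ B' = {1, 2, 3, 5, 7, 9, 11, 15, 16}


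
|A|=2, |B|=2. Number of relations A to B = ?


A relation from A to B is any subset of A × B.
|A × B| = 2 × 2 = 4
# relations = 2^|A × B| = 2^4 = 16

Number of relations = 16


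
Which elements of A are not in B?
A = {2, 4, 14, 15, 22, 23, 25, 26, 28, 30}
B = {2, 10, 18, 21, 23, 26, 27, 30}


A \ B = elements in A but not in B
A = {2, 4, 14, 15, 22, 23, 25, 26, 28, 30}
B = {2, 10, 18, 21, 23, 26, 27, 30}
Remove from A any elements in B
A \ B = {4, 14, 15, 22, 25, 28}

A \ B = {4, 14, 15, 22, 25, 28}


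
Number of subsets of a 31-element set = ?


Number of subsets = 2^n
= 2^31
= 2147483648

|P(A)| = 2147483648


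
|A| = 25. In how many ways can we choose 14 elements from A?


C(n,k) = n! / (k!(n-k)!)
C(25,14) = 25! / (14!11!)
= 4457400

C(25,14) = 4457400


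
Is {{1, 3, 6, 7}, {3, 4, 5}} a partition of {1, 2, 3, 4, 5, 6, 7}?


A partition requires: (1) non-empty parts, (2) pairwise disjoint, (3) union = U
Parts: {1, 3, 6, 7}, {3, 4, 5}
Union of parts: {1, 3, 4, 5, 6, 7}
U = {1, 2, 3, 4, 5, 6, 7}
All non-empty? True
Pairwise disjoint? False
Covers U? False

No, not a valid partition


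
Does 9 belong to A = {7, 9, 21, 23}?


A = {7, 9, 21, 23}
Checking if 9 is in A
9 is in A → True

9 ∈ A


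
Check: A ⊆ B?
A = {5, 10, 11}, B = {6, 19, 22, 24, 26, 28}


A ⊆ B means every element of A is in B.
Elements in A not in B: {5, 10, 11}
So A ⊄ B.

No, A ⊄ B


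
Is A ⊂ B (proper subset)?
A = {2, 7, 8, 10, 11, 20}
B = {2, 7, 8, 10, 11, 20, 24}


A ⊂ B requires: A ⊆ B AND A ≠ B.
A ⊆ B? Yes
A = B? No
A ⊂ B: Yes (A is a proper subset of B)

Yes, A ⊂ B


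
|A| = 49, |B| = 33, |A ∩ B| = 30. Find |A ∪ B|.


|A ∪ B| = |A| + |B| - |A ∩ B|
= 49 + 33 - 30
= 52

|A ∪ B| = 52


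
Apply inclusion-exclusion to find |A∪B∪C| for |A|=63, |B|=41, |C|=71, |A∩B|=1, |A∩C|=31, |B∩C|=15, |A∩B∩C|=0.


|A∪B∪C| = |A|+|B|+|C| - |A∩B|-|A∩C|-|B∩C| + |A∩B∩C|
= 63+41+71 - 1-31-15 + 0
= 175 - 47 + 0
= 128

|A ∪ B ∪ C| = 128


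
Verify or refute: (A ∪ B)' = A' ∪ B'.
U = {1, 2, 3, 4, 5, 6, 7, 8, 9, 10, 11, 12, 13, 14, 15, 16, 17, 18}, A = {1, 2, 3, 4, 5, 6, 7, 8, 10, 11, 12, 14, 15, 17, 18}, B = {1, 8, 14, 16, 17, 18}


LHS: A ∪ B = {1, 2, 3, 4, 5, 6, 7, 8, 10, 11, 12, 14, 15, 16, 17, 18}
(A ∪ B)' = U \ (A ∪ B) = {9, 13}
A' = {9, 13, 16}, B' = {2, 3, 4, 5, 6, 7, 9, 10, 11, 12, 13, 15}
Claimed RHS: A' ∪ B' = {2, 3, 4, 5, 6, 7, 9, 10, 11, 12, 13, 15, 16}
Identity is INVALID: LHS = {9, 13} but the RHS claimed here equals {2, 3, 4, 5, 6, 7, 9, 10, 11, 12, 13, 15, 16}. The correct form is (A ∪ B)' = A' ∩ B'.

Identity is invalid: (A ∪ B)' = {9, 13} but A' ∪ B' = {2, 3, 4, 5, 6, 7, 9, 10, 11, 12, 13, 15, 16}. The correct De Morgan law is (A ∪ B)' = A' ∩ B'.


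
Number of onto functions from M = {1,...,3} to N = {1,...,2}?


n = |M| = 3, k = |N| = 2. Surjections via inclusion-exclusion:
S(n,k) = Σ(-1)^i × C(k,i) × (k-i)^n, i=0 to k
i=0: (-1)^0×C(2,0)×2^3 = 8
i=1: (-1)^1×C(2,1)×1^3 = -2
i=2: (-1)^2×C(2,2)×0^3 = 0
Total = 6

Number of surjections = 6


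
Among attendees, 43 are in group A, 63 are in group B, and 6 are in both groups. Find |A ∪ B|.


|A ∪ B| = |A| + |B| - |A ∩ B|
= 43 + 63 - 6
= 100

|A ∪ B| = 100


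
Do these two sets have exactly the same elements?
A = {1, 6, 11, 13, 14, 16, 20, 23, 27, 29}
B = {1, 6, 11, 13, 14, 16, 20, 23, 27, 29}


Two sets are equal iff they have exactly the same elements.
A = {1, 6, 11, 13, 14, 16, 20, 23, 27, 29}
B = {1, 6, 11, 13, 14, 16, 20, 23, 27, 29}
Same elements → A = B

Yes, A = B


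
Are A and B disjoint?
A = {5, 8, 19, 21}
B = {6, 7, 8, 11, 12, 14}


Disjoint means A ∩ B = ∅.
A ∩ B = {8}
A ∩ B ≠ ∅, so A and B are NOT disjoint.

No, A and B are not disjoint (A ∩ B = {8})


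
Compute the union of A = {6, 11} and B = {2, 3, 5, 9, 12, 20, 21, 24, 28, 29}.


A ∪ B = all elements in A or B (or both)
A = {6, 11}
B = {2, 3, 5, 9, 12, 20, 21, 24, 28, 29}
A ∪ B = {2, 3, 5, 6, 9, 11, 12, 20, 21, 24, 28, 29}

A ∪ B = {2, 3, 5, 6, 9, 11, 12, 20, 21, 24, 28, 29}


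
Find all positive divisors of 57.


Checking each candidate:
Condition: positive divisors of 57
Result = {1, 3, 19, 57}

{1, 3, 19, 57}


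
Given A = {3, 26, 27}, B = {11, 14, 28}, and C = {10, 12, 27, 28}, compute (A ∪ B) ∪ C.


A ∪ B = {3, 11, 14, 26, 27, 28}
(A ∪ B) ∪ C = {3, 10, 11, 12, 14, 26, 27, 28}

A ∪ B ∪ C = {3, 10, 11, 12, 14, 26, 27, 28}


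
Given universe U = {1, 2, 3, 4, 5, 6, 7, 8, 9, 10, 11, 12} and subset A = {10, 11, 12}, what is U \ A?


Aᶜ = U \ A = elements in U but not in A
U = {1, 2, 3, 4, 5, 6, 7, 8, 9, 10, 11, 12}
A = {10, 11, 12}
Aᶜ = {1, 2, 3, 4, 5, 6, 7, 8, 9}

Aᶜ = {1, 2, 3, 4, 5, 6, 7, 8, 9}


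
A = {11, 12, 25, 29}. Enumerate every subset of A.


|A| = 4, so |P(A)| = 2^4 = 16
Enumerate subsets by cardinality (0 to 4):
∅, {11}, {12}, {25}, {29}, {11, 12}, {11, 25}, {11, 29}, {12, 25}, {12, 29}, {25, 29}, {11, 12, 25}, {11, 12, 29}, {11, 25, 29}, {12, 25, 29}, {11, 12, 25, 29}

P(A) has 16 subsets: ∅, {11}, {12}, {25}, {29}, {11, 12}, {11, 25}, {11, 29}, {12, 25}, {12, 29}, {25, 29}, {11, 12, 25}, {11, 12, 29}, {11, 25, 29}, {12, 25, 29}, {11, 12, 25, 29}


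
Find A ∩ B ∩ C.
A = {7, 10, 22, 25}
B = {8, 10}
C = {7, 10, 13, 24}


A ∩ B = {10}
(A ∩ B) ∩ C = {10}

A ∩ B ∩ C = {10}


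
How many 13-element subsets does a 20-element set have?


C(n,k) = n! / (k!(n-k)!)
C(20,13) = 20! / (13!7!)
= 77520

C(20,13) = 77520


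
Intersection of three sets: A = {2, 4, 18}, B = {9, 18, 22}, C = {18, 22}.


A ∩ B = {18}
(A ∩ B) ∩ C = {18}

A ∩ B ∩ C = {18}


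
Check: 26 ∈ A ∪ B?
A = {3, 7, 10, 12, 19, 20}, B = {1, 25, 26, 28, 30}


A = {3, 7, 10, 12, 19, 20}, B = {1, 25, 26, 28, 30}
A ∪ B = all elements in A or B
A ∪ B = {1, 3, 7, 10, 12, 19, 20, 25, 26, 28, 30}
Checking if 26 ∈ A ∪ B
26 is in A ∪ B → True

26 ∈ A ∪ B


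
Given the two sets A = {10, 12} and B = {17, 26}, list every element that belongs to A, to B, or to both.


A ∪ B = all elements in A or B (or both)
A = {10, 12}
B = {17, 26}
A ∪ B = {10, 12, 17, 26}

A ∪ B = {10, 12, 17, 26}


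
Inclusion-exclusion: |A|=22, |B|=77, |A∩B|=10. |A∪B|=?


|A ∪ B| = |A| + |B| - |A ∩ B|
= 22 + 77 - 10
= 89

|A ∪ B| = 89


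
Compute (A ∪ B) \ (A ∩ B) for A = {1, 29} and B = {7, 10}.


A △ B = (A \ B) ∪ (B \ A) = elements in exactly one of A or B
A \ B = {1, 29}
B \ A = {7, 10}
A △ B = {1, 7, 10, 29}

A △ B = {1, 7, 10, 29}


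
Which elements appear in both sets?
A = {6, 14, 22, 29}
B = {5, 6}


A ∩ B = elements in both A and B
A = {6, 14, 22, 29}
B = {5, 6}
A ∩ B = {6}

A ∩ B = {6}


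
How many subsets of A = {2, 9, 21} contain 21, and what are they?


A subset of A contains 21 iff the remaining 2 elements form any subset of A \ {21}.
Count: 2^(n-1) = 2^2 = 4
Subsets containing 21: {21}, {2, 21}, {9, 21}, {2, 9, 21}

Subsets containing 21 (4 total): {21}, {2, 21}, {9, 21}, {2, 9, 21}


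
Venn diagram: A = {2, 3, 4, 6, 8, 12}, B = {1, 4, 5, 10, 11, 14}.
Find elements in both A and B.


A = {2, 3, 4, 6, 8, 12}
B = {1, 4, 5, 10, 11, 14}
Region: in both A and B
Elements: {4}

Elements in both A and B: {4}


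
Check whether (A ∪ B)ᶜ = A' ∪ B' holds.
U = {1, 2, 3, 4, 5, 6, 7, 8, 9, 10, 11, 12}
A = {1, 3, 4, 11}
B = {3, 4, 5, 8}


LHS: A ∪ B = {1, 3, 4, 5, 8, 11}
(A ∪ B)' = U \ (A ∪ B) = {2, 6, 7, 9, 10, 12}
A' = {2, 5, 6, 7, 8, 9, 10, 12}, B' = {1, 2, 6, 7, 9, 10, 11, 12}
Claimed RHS: A' ∪ B' = {1, 2, 5, 6, 7, 8, 9, 10, 11, 12}
Identity is INVALID: LHS = {2, 6, 7, 9, 10, 12} but the RHS claimed here equals {1, 2, 5, 6, 7, 8, 9, 10, 11, 12}. The correct form is (A ∪ B)' = A' ∩ B'.

Identity is invalid: (A ∪ B)' = {2, 6, 7, 9, 10, 12} but A' ∪ B' = {1, 2, 5, 6, 7, 8, 9, 10, 11, 12}. The correct De Morgan law is (A ∪ B)' = A' ∩ B'.


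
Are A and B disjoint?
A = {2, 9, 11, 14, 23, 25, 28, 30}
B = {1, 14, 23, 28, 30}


Disjoint means A ∩ B = ∅.
A ∩ B = {14, 23, 28, 30}
A ∩ B ≠ ∅, so A and B are NOT disjoint.

No, A and B are not disjoint (A ∩ B = {14, 23, 28, 30})


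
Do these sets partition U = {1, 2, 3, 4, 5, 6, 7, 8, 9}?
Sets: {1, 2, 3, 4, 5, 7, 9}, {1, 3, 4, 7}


A partition requires: (1) non-empty parts, (2) pairwise disjoint, (3) union = U
Parts: {1, 2, 3, 4, 5, 7, 9}, {1, 3, 4, 7}
Union of parts: {1, 2, 3, 4, 5, 7, 9}
U = {1, 2, 3, 4, 5, 6, 7, 8, 9}
All non-empty? True
Pairwise disjoint? False
Covers U? False

No, not a valid partition


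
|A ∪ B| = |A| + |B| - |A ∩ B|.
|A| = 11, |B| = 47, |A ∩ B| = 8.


|A ∪ B| = |A| + |B| - |A ∩ B|
= 11 + 47 - 8
= 50

|A ∪ B| = 50


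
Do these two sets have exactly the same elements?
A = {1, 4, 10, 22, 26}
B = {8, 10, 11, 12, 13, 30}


Two sets are equal iff they have exactly the same elements.
A = {1, 4, 10, 22, 26}
B = {8, 10, 11, 12, 13, 30}
Differences: {1, 4, 8, 11, 12, 13, 22, 26, 30}
A ≠ B

No, A ≠ B


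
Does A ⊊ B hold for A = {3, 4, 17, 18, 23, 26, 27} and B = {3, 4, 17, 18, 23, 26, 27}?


A ⊂ B requires: A ⊆ B AND A ≠ B.
A ⊆ B? Yes
A = B? Yes
A = B, so A is not a PROPER subset.

No, A is not a proper subset of B


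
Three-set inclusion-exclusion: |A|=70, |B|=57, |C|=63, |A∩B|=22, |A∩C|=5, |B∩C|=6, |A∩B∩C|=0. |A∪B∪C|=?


|A∪B∪C| = |A|+|B|+|C| - |A∩B|-|A∩C|-|B∩C| + |A∩B∩C|
= 70+57+63 - 22-5-6 + 0
= 190 - 33 + 0
= 157

|A ∪ B ∪ C| = 157


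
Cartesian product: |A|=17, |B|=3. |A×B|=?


|A × B| = |A| × |B|
= 17 × 3
= 51

|A × B| = 51


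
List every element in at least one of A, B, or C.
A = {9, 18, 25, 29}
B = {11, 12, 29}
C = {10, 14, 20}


A ∪ B = {9, 11, 12, 18, 25, 29}
(A ∪ B) ∪ C = {9, 10, 11, 12, 14, 18, 20, 25, 29}

A ∪ B ∪ C = {9, 10, 11, 12, 14, 18, 20, 25, 29}


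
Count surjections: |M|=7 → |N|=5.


n = |M| = 7, k = |N| = 5. Surjections via inclusion-exclusion:
S(n,k) = Σ(-1)^i × C(k,i) × (k-i)^n, i=0 to k
i=0: (-1)^0×C(5,0)×5^7 = 78125
i=1: (-1)^1×C(5,1)×4^7 = -81920
i=2: (-1)^2×C(5,2)×3^7 = 21870
i=3: (-1)^3×C(5,3)×2^7 = -1280
i=4: (-1)^4×C(5,4)×1^7 = 5
i=5: (-1)^5×C(5,5)×0^7 = 0
Total = 16800

Number of surjections = 16800


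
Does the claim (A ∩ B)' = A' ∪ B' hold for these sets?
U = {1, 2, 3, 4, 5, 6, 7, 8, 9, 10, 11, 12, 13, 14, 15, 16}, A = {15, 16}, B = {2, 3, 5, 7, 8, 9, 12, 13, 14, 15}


LHS: A ∩ B = {15}
(A ∩ B)' = U \ (A ∩ B) = {1, 2, 3, 4, 5, 6, 7, 8, 9, 10, 11, 12, 13, 14, 16}
A' = {1, 2, 3, 4, 5, 6, 7, 8, 9, 10, 11, 12, 13, 14}, B' = {1, 4, 6, 10, 11, 16}
Claimed RHS: A' ∪ B' = {1, 2, 3, 4, 5, 6, 7, 8, 9, 10, 11, 12, 13, 14, 16}
Identity is VALID: LHS = RHS = {1, 2, 3, 4, 5, 6, 7, 8, 9, 10, 11, 12, 13, 14, 16} ✓

Identity is valid. (A ∩ B)' = A' ∪ B' = {1, 2, 3, 4, 5, 6, 7, 8, 9, 10, 11, 12, 13, 14, 16}


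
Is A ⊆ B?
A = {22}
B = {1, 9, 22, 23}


A ⊆ B means every element of A is in B.
All elements of A are in B.
So A ⊆ B.

Yes, A ⊆ B


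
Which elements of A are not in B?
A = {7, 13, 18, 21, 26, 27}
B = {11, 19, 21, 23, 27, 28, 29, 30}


A \ B = elements in A but not in B
A = {7, 13, 18, 21, 26, 27}
B = {11, 19, 21, 23, 27, 28, 29, 30}
Remove from A any elements in B
A \ B = {7, 13, 18, 26}

A \ B = {7, 13, 18, 26}


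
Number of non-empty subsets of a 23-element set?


Total subsets = 2^n = 2^23 = 8388608
Non-empty subsets exclude the empty set: 2^n - 1
= 8388608 - 1
= 8388607

Number of non-empty subsets = 8388607


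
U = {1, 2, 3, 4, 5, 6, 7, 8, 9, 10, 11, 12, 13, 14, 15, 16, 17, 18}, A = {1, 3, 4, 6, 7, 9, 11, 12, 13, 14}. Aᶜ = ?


Aᶜ = U \ A = elements in U but not in A
U = {1, 2, 3, 4, 5, 6, 7, 8, 9, 10, 11, 12, 13, 14, 15, 16, 17, 18}
A = {1, 3, 4, 6, 7, 9, 11, 12, 13, 14}
Aᶜ = {2, 5, 8, 10, 15, 16, 17, 18}

Aᶜ = {2, 5, 8, 10, 15, 16, 17, 18}


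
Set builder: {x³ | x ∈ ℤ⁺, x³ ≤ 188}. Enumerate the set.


Checking each candidate:
Condition: positive perfect cubes ≤ 188
Result = {1, 8, 27, 64, 125}

{1, 8, 27, 64, 125}


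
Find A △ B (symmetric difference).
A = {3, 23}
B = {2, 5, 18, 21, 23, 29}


A △ B = (A \ B) ∪ (B \ A) = elements in exactly one of A or B
A \ B = {3}
B \ A = {2, 5, 18, 21, 29}
A △ B = {2, 3, 5, 18, 21, 29}

A △ B = {2, 3, 5, 18, 21, 29}


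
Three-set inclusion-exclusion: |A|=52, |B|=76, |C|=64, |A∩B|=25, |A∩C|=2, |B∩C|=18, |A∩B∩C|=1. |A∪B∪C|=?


|A∪B∪C| = |A|+|B|+|C| - |A∩B|-|A∩C|-|B∩C| + |A∩B∩C|
= 52+76+64 - 25-2-18 + 1
= 192 - 45 + 1
= 148

|A ∪ B ∪ C| = 148


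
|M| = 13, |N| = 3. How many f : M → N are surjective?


n = |M| = 13, k = |N| = 3. Surjections via inclusion-exclusion:
S(n,k) = Σ(-1)^i × C(k,i) × (k-i)^n, i=0 to k
i=0: (-1)^0×C(3,0)×3^13 = 1594323
i=1: (-1)^1×C(3,1)×2^13 = -24576
i=2: (-1)^2×C(3,2)×1^13 = 3
i=3: (-1)^3×C(3,3)×0^13 = 0
Total = 1569750

Number of surjections = 1569750


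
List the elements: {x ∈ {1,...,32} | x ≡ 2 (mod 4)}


Checking each candidate:
Condition: x in {1,...,32} with x ≡ 2 (mod 4)
Result = {2, 6, 10, 14, 18, 22, 26, 30}

{2, 6, 10, 14, 18, 22, 26, 30}


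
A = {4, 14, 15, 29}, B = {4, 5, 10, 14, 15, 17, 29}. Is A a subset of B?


A ⊆ B means every element of A is in B.
All elements of A are in B.
So A ⊆ B.

Yes, A ⊆ B


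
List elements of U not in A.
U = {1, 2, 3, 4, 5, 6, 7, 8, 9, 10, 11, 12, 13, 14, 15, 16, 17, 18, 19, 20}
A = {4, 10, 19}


Aᶜ = U \ A = elements in U but not in A
U = {1, 2, 3, 4, 5, 6, 7, 8, 9, 10, 11, 12, 13, 14, 15, 16, 17, 18, 19, 20}
A = {4, 10, 19}
Aᶜ = {1, 2, 3, 5, 6, 7, 8, 9, 11, 12, 13, 14, 15, 16, 17, 18, 20}

Aᶜ = {1, 2, 3, 5, 6, 7, 8, 9, 11, 12, 13, 14, 15, 16, 17, 18, 20}


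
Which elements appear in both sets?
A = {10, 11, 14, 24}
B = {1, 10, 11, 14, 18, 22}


A ∩ B = elements in both A and B
A = {10, 11, 14, 24}
B = {1, 10, 11, 14, 18, 22}
A ∩ B = {10, 11, 14}

A ∩ B = {10, 11, 14}


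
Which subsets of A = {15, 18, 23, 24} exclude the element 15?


A subset of A that omits 15 is a subset of A \ {15}, so there are 2^(n-1) = 2^3 = 8 of them.
Subsets excluding 15: ∅, {18}, {23}, {24}, {18, 23}, {18, 24}, {23, 24}, {18, 23, 24}

Subsets excluding 15 (8 total): ∅, {18}, {23}, {24}, {18, 23}, {18, 24}, {23, 24}, {18, 23, 24}


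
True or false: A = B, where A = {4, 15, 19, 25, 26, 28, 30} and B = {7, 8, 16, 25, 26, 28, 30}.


Two sets are equal iff they have exactly the same elements.
A = {4, 15, 19, 25, 26, 28, 30}
B = {7, 8, 16, 25, 26, 28, 30}
Differences: {4, 7, 8, 15, 16, 19}
A ≠ B

No, A ≠ B


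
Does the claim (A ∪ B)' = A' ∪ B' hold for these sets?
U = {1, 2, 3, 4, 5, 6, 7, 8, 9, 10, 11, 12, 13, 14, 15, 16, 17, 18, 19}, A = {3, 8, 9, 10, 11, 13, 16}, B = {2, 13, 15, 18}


LHS: A ∪ B = {2, 3, 8, 9, 10, 11, 13, 15, 16, 18}
(A ∪ B)' = U \ (A ∪ B) = {1, 4, 5, 6, 7, 12, 14, 17, 19}
A' = {1, 2, 4, 5, 6, 7, 12, 14, 15, 17, 18, 19}, B' = {1, 3, 4, 5, 6, 7, 8, 9, 10, 11, 12, 14, 16, 17, 19}
Claimed RHS: A' ∪ B' = {1, 2, 3, 4, 5, 6, 7, 8, 9, 10, 11, 12, 14, 15, 16, 17, 18, 19}
Identity is INVALID: LHS = {1, 4, 5, 6, 7, 12, 14, 17, 19} but the RHS claimed here equals {1, 2, 3, 4, 5, 6, 7, 8, 9, 10, 11, 12, 14, 15, 16, 17, 18, 19}. The correct form is (A ∪ B)' = A' ∩ B'.

Identity is invalid: (A ∪ B)' = {1, 4, 5, 6, 7, 12, 14, 17, 19} but A' ∪ B' = {1, 2, 3, 4, 5, 6, 7, 8, 9, 10, 11, 12, 14, 15, 16, 17, 18, 19}. The correct De Morgan law is (A ∪ B)' = A' ∩ B'.


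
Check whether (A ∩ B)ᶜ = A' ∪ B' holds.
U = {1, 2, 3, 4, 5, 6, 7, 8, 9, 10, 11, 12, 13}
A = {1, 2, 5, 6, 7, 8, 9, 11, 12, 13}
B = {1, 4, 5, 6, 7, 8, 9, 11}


LHS: A ∩ B = {1, 5, 6, 7, 8, 9, 11}
(A ∩ B)' = U \ (A ∩ B) = {2, 3, 4, 10, 12, 13}
A' = {3, 4, 10}, B' = {2, 3, 10, 12, 13}
Claimed RHS: A' ∪ B' = {2, 3, 4, 10, 12, 13}
Identity is VALID: LHS = RHS = {2, 3, 4, 10, 12, 13} ✓

Identity is valid. (A ∩ B)' = A' ∪ B' = {2, 3, 4, 10, 12, 13}


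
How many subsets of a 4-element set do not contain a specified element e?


Subsets of A avoiding e are subsets of A \ {e}, which has 3 elements.
Count = 2^(n-1) = 2^3
= 8

Number of subsets avoiding e = 8


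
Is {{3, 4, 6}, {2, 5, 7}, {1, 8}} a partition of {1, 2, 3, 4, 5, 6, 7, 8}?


A partition requires: (1) non-empty parts, (2) pairwise disjoint, (3) union = U
Parts: {3, 4, 6}, {2, 5, 7}, {1, 8}
Union of parts: {1, 2, 3, 4, 5, 6, 7, 8}
U = {1, 2, 3, 4, 5, 6, 7, 8}
All non-empty? True
Pairwise disjoint? True
Covers U? True

Yes, valid partition


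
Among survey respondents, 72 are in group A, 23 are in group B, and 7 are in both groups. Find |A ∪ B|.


|A ∪ B| = |A| + |B| - |A ∩ B|
= 72 + 23 - 7
= 88

|A ∪ B| = 88


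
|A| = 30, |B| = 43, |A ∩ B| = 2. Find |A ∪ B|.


|A ∪ B| = |A| + |B| - |A ∩ B|
= 30 + 43 - 2
= 71

|A ∪ B| = 71


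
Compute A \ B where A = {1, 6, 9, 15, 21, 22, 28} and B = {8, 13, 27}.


A \ B = elements in A but not in B
A = {1, 6, 9, 15, 21, 22, 28}
B = {8, 13, 27}
Remove from A any elements in B
A \ B = {1, 6, 9, 15, 21, 22, 28}

A \ B = {1, 6, 9, 15, 21, 22, 28}


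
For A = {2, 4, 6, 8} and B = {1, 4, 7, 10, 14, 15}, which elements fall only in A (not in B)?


A = {2, 4, 6, 8}
B = {1, 4, 7, 10, 14, 15}
Region: only in A (not in B)
Elements: {2, 6, 8}

Elements only in A (not in B): {2, 6, 8}


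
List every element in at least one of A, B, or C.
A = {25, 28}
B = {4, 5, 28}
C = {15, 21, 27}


A ∪ B = {4, 5, 25, 28}
(A ∪ B) ∪ C = {4, 5, 15, 21, 25, 27, 28}

A ∪ B ∪ C = {4, 5, 15, 21, 25, 27, 28}


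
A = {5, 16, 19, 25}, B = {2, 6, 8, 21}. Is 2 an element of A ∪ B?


A = {5, 16, 19, 25}, B = {2, 6, 8, 21}
A ∪ B = all elements in A or B
A ∪ B = {2, 5, 6, 8, 16, 19, 21, 25}
Checking if 2 ∈ A ∪ B
2 is in A ∪ B → True

2 ∈ A ∪ B


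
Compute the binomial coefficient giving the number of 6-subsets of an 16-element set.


C(n,k) = n! / (k!(n-k)!)
C(16,6) = 16! / (6!10!)
= 8008

C(16,6) = 8008


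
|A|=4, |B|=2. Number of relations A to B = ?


A relation from A to B is any subset of A × B.
|A × B| = 4 × 2 = 8
# relations = 2^|A × B| = 2^8 = 256

Number of relations = 256
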